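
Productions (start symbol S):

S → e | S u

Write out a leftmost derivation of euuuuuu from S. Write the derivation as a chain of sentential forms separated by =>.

S=>Su=>Suu=>Suuu=>Suuuu=>Suuuuu=>Suuuuuu=>euuuuuu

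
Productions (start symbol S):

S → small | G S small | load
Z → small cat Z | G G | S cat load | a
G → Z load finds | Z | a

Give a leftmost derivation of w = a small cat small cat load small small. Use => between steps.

S => G S small => Z S small => G G S small => a G S small => a Z S small => a small cat Z S small => a small cat S cat load S small => a small cat small cat load S small => a small cat small cat load small small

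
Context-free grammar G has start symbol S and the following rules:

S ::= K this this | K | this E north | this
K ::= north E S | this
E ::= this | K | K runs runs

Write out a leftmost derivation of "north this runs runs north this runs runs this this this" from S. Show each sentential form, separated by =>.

S => K => north E S => north K runs runs S => north this runs runs S => north this runs runs K this this => north this runs runs north E S this this => north this runs runs north K runs runs S this this => north this runs runs north this runs runs S this this => north this runs runs north this runs runs this this this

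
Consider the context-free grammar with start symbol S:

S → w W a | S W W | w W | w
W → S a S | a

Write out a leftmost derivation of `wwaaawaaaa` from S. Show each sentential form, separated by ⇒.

S ⇒ wW ⇒ wSaS ⇒ wwWaaS ⇒ wwaaaS ⇒ wwaaaSWW ⇒ wwaaawWaWW ⇒ wwaaawaaWW ⇒ wwaaawaaaW ⇒ wwaaawaaaa

S ⇒ wW   [S → w W]
wW ⇒ wSaS   [W → S a S]
wSaS ⇒ wwWaaS   [S → w W a]
wwWaaS ⇒ wwaaaS   [W → a]
wwaaaS ⇒ wwaaaSWW   [S → S W W]
wwaaaSWW ⇒ wwaaawWaWW   [S → w W a]
wwaaawWaWW ⇒ wwaaawaaWW   [W → a]
wwaaawaaWW ⇒ wwaaawaaaW   [W → a]
wwaaawaaaW ⇒ wwaaawaaaa   [W → a]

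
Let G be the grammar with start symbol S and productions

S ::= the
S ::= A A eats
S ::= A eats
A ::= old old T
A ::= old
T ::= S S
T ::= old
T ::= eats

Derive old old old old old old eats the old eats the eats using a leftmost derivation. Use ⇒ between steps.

S ⇒ A A eats ⇒ old A eats ⇒ old old old T eats ⇒ old old old S S eats ⇒ old old old A A eats S eats ⇒ old old old old old T A eats S eats ⇒ old old old old old S S A eats S eats ⇒ old old old old old A eats S A eats S eats ⇒ old old old old old old eats S A eats S eats ⇒ old old old old old old eats the A eats S eats ⇒ old old old old old old eats the old eats S eats ⇒ old old old old old old eats the old eats the eats

S ⇒ A A eats   [S ::= A A eats]
A A eats ⇒ old A eats   [A ::= old]
old A eats ⇒ old old old T eats   [A ::= old old T]
old old old T eats ⇒ old old old S S eats   [T ::= S S]
old old old S S eats ⇒ old old old A A eats S eats   [S ::= A A eats]
old old old A A eats S eats ⇒ old old old old old T A eats S eats   [A ::= old old T]
old old old old old T A eats S eats ⇒ old old old old old S S A eats S eats   [T ::= S S]
old old old old old S S A eats S eats ⇒ old old old old old A eats S A eats S eats   [S ::= A eats]
old old old old old A eats S A eats S eats ⇒ old old old old old old eats S A eats S eats   [A ::= old]
old old old old old old eats S A eats S eats ⇒ old old old old old old eats the A eats S eats   [S ::= the]
old old old old old old eats the A eats S eats ⇒ old old old old old old eats the old eats S eats   [A ::= old]
old old old old old old eats the old eats S eats ⇒ old old old old old old eats the old eats the eats   [S ::= the]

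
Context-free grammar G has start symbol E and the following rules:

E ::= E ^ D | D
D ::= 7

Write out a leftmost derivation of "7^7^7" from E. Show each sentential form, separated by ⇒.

E ⇒ E^D ⇒ E^D^D ⇒ D^D^D ⇒ 7^D^D ⇒ 7^7^D ⇒ 7^7^7

E ⇒ E^D   [E ::= E ^ D]
E^D ⇒ E^D^D   [E ::= E ^ D]
E^D^D ⇒ D^D^D   [E ::= D]
D^D^D ⇒ 7^D^D   [D ::= 7]
7^D^D ⇒ 7^7^D   [D ::= 7]
7^7^D ⇒ 7^7^7   [D ::= 7]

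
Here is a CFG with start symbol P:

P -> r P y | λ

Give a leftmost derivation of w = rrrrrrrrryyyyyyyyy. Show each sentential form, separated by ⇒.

P ⇒ rPy   [P -> r P y]
rPy ⇒ rrPyy   [P -> r P y]
rrPyy ⇒ rrrPyyy   [P -> r P y]
rrrPyyy ⇒ rrrrPyyyy   [P -> r P y]
rrrrPyyyy ⇒ rrrrrPyyyyy   [P -> r P y]
rrrrrPyyyyy ⇒ rrrrrrPyyyyyy   [P -> r P y]
rrrrrrPyyyyyy ⇒ rrrrrrrPyyyyyyy   [P -> r P y]
rrrrrrrPyyyyyyy ⇒ rrrrrrrrPyyyyyyyy   [P -> r P y]
rrrrrrrrPyyyyyyyy ⇒ rrrrrrrrrPyyyyyyyyy   [P -> r P y]
rrrrrrrrrPyyyyyyyyy ⇒ rrrrrrrrryyyyyyyyy   [P -> λ]

P ⇒ rPy ⇒ rrPyy ⇒ rrrPyyy ⇒ rrrrPyyyy ⇒ rrrrrPyyyyy ⇒ rrrrrrPyyyyyy ⇒ rrrrrrrPyyyyyyy ⇒ rrrrrrrrPyyyyyyyy ⇒ rrrrrrrrrPyyyyyyyyy ⇒ rrrrrrrrryyyyyyyyy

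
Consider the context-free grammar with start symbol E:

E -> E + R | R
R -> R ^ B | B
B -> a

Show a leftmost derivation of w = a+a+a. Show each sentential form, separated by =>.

E => E+R => E+R+R => R+R+R => B+R+R => a+R+R => a+B+R => a+a+R => a+a+B => a+a+a

E => E+R   [E -> E + R]
E+R => E+R+R   [E -> E + R]
E+R+R => R+R+R   [E -> R]
R+R+R => B+R+R   [R -> B]
B+R+R => a+R+R   [B -> a]
a+R+R => a+B+R   [R -> B]
a+B+R => a+a+R   [B -> a]
a+a+R => a+a+B   [R -> B]
a+a+B => a+a+a   [B -> a]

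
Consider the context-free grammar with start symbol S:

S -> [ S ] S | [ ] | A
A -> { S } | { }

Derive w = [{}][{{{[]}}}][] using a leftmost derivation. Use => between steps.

S => [S]S => [A]S => [{}]S => [{}][S]S => [{}][A]S => [{}][{S}]S => [{}][{A}]S => [{}][{{S}}]S => [{}][{{A}}]S => [{}][{{{S}}}]S => [{}][{{{[]}}}]S => [{}][{{{[]}}}][]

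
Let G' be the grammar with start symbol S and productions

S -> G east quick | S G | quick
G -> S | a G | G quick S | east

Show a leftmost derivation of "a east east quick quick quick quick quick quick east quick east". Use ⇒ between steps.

S ⇒ S G ⇒ G east quick G ⇒ G quick S east quick G ⇒ G quick S quick S east quick G ⇒ S quick S quick S east quick G ⇒ S G quick S quick S east quick G ⇒ G east quick G quick S quick S east quick G ⇒ a G east quick G quick S quick S east quick G ⇒ a east east quick G quick S quick S east quick G ⇒ a east east quick S quick S quick S east quick G ⇒ a east east quick quick quick S quick S east quick G ⇒ a east east quick quick quick quick quick S east quick G ⇒ a east east quick quick quick quick quick quick east quick G ⇒ a east east quick quick quick quick quick quick east quick east

S ⇒ S G   [S -> S G]
S G ⇒ G east quick G   [S -> G east quick]
G east quick G ⇒ G quick S east quick G   [G -> G quick S]
G quick S east quick G ⇒ G quick S quick S east quick G   [G -> G quick S]
G quick S quick S east quick G ⇒ S quick S quick S east quick G   [G -> S]
S quick S quick S east quick G ⇒ S G quick S quick S east quick G   [S -> S G]
S G quick S quick S east quick G ⇒ G east quick G quick S quick S east quick G   [S -> G east quick]
G east quick G quick S quick S east quick G ⇒ a G east quick G quick S quick S east quick G   [G -> a G]
a G east quick G quick S quick S east quick G ⇒ a east east quick G quick S quick S east quick G   [G -> east]
a east east quick G quick S quick S east quick G ⇒ a east east quick S quick S quick S east quick G   [G -> S]
a east east quick S quick S quick S east quick G ⇒ a east east quick quick quick S quick S east quick G   [S -> quick]
a east east quick quick quick S quick S east quick G ⇒ a east east quick quick quick quick quick S east quick G   [S -> quick]
a east east quick quick quick quick quick S east quick G ⇒ a east east quick quick quick quick quick quick east quick G   [S -> quick]
a east east quick quick quick quick quick quick east quick G ⇒ a east east quick quick quick quick quick quick east quick east   [G -> east]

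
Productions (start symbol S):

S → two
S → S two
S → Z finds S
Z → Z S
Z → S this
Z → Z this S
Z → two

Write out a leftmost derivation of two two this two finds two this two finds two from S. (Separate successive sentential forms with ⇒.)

S ⇒ Z finds S ⇒ Z S finds S ⇒ S this S finds S ⇒ Z finds S this S finds S ⇒ Z this S finds S this S finds S ⇒ Z S this S finds S this S finds S ⇒ two S this S finds S this S finds S ⇒ two two this S finds S this S finds S ⇒ two two this two finds S this S finds S ⇒ two two this two finds two this S finds S ⇒ two two this two finds two this two finds S ⇒ two two this two finds two this two finds two

S ⇒ Z finds S   [S → Z finds S]
Z finds S ⇒ Z S finds S   [Z → Z S]
Z S finds S ⇒ S this S finds S   [Z → S this]
S this S finds S ⇒ Z finds S this S finds S   [S → Z finds S]
Z finds S this S finds S ⇒ Z this S finds S this S finds S   [Z → Z this S]
Z this S finds S this S finds S ⇒ Z S this S finds S this S finds S   [Z → Z S]
Z S this S finds S this S finds S ⇒ two S this S finds S this S finds S   [Z → two]
two S this S finds S this S finds S ⇒ two two this S finds S this S finds S   [S → two]
two two this S finds S this S finds S ⇒ two two this two finds S this S finds S   [S → two]
two two this two finds S this S finds S ⇒ two two this two finds two this S finds S   [S → two]
two two this two finds two this S finds S ⇒ two two this two finds two this two finds S   [S → two]
two two this two finds two this two finds S ⇒ two two this two finds two this two finds two   [S → two]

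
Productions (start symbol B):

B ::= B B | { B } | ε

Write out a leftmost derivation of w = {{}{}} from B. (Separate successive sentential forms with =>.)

B => {B} => {BB} => {BBB} => {{B}BB} => {{}BB} => {{}{B}B} => {{}{}B} => {{}{}}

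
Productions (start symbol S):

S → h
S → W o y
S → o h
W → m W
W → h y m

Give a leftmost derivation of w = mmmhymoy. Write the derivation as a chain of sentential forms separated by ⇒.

S ⇒ Woy   [S → W o y]
Woy ⇒ mWoy   [W → m W]
mWoy ⇒ mmWoy   [W → m W]
mmWoy ⇒ mmmWoy   [W → m W]
mmmWoy ⇒ mmmhymoy   [W → h y m]

S ⇒ Woy ⇒ mWoy ⇒ mmWoy ⇒ mmmWoy ⇒ mmmhymoy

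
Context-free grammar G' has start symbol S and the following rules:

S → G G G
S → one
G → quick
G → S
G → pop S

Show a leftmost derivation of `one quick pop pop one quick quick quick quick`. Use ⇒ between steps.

S ⇒ G G G ⇒ S G G ⇒ one G G ⇒ one quick G ⇒ one quick pop S ⇒ one quick pop G G G ⇒ one quick pop pop S G G ⇒ one quick pop pop G G G G G ⇒ one quick pop pop S G G G G ⇒ one quick pop pop one G G G G ⇒ one quick pop pop one quick G G G ⇒ one quick pop pop one quick quick G G ⇒ one quick pop pop one quick quick quick G ⇒ one quick pop pop one quick quick quick quick

S ⇒ G G G   [S → G G G]
G G G ⇒ S G G   [G → S]
S G G ⇒ one G G   [S → one]
one G G ⇒ one quick G   [G → quick]
one quick G ⇒ one quick pop S   [G → pop S]
one quick pop S ⇒ one quick pop G G G   [S → G G G]
one quick pop G G G ⇒ one quick pop pop S G G   [G → pop S]
one quick pop pop S G G ⇒ one quick pop pop G G G G G   [S → G G G]
one quick pop pop G G G G G ⇒ one quick pop pop S G G G G   [G → S]
one quick pop pop S G G G G ⇒ one quick pop pop one G G G G   [S → one]
one quick pop pop one G G G G ⇒ one quick pop pop one quick G G G   [G → quick]
one quick pop pop one quick G G G ⇒ one quick pop pop one quick quick G G   [G → quick]
one quick pop pop one quick quick G G ⇒ one quick pop pop one quick quick quick G   [G → quick]
one quick pop pop one quick quick quick G ⇒ one quick pop pop one quick quick quick quick   [G → quick]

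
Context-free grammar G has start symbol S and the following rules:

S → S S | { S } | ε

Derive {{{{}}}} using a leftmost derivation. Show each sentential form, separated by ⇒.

S ⇒ {S}   [S → { S }]
{S} ⇒ {SS}   [S → S S]
{SS} ⇒ {{S}S}   [S → { S }]
{{S}S} ⇒ {{{S}}S}   [S → { S }]
{{{S}}S} ⇒ {{{SS}}S}   [S → S S]
{{{SS}}S} ⇒ {{{{S}S}}S}   [S → { S }]
{{{{S}S}}S} ⇒ {{{{}S}}S}   [S → ε]
{{{{}S}}S} ⇒ {{{{}}}S}   [S → ε]
{{{{}}}S} ⇒ {{{{}}}}   [S → ε]

S ⇒ {S} ⇒ {SS} ⇒ {{S}S} ⇒ {{{S}}S} ⇒ {{{SS}}S} ⇒ {{{{S}S}}S} ⇒ {{{{}S}}S} ⇒ {{{{}}}S} ⇒ {{{{}}}}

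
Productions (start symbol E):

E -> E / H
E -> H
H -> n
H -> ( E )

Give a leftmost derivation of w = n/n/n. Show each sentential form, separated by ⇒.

E ⇒ E/H ⇒ E/H/H ⇒ H/H/H ⇒ n/H/H ⇒ n/n/H ⇒ n/n/n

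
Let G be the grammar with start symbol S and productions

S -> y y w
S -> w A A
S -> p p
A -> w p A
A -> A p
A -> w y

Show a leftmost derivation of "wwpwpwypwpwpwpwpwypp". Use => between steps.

S => wAA => wwpAA => wwpApA => wwpwpApA => wwpwpwypA => wwpwpwypwpA => wwpwpwypwpwpA => wwpwpwypwpwpwpA => wwpwpwypwpwpwpAp => wwpwpwypwpwpwpwpAp => wwpwpwypwpwpwpwpApp => wwpwpwypwpwpwpwpwypp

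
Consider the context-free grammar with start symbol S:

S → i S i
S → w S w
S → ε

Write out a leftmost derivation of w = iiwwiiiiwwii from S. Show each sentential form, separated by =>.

S => iSi => iiSii => iiwSwii => iiwwSwwii => iiwwiSiwwii => iiwwiiSiiwwii => iiwwiiiiwwii

S => iSi   [S → i S i]
iSi => iiSii   [S → i S i]
iiSii => iiwSwii   [S → w S w]
iiwSwii => iiwwSwwii   [S → w S w]
iiwwSwwii => iiwwiSiwwii   [S → i S i]
iiwwiSiwwii => iiwwiiSiiwwii   [S → i S i]
iiwwiiSiiwwii => iiwwiiiiwwii   [S → ε]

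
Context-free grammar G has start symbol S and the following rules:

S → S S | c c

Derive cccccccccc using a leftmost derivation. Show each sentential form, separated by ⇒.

S ⇒ SS   [S → S S]
SS ⇒ SSS   [S → S S]
SSS ⇒ SSSS   [S → S S]
SSSS ⇒ SSSSS   [S → S S]
SSSSS ⇒ ccSSSS   [S → c c]
ccSSSS ⇒ ccccSSS   [S → c c]
ccccSSS ⇒ ccccccSS   [S → c c]
ccccccSS ⇒ ccccccccS   [S → c c]
ccccccccS ⇒ cccccccccc   [S → c c]

S ⇒ SS ⇒ SSS ⇒ SSSS ⇒ SSSSS ⇒ ccSSSS ⇒ ccccSSS ⇒ ccccccSS ⇒ ccccccccS ⇒ cccccccccc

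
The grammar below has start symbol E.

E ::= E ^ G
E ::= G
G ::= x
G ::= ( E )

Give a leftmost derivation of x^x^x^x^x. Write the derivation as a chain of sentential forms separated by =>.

E => E^G   [E ::= E ^ G]
E^G => E^G^G   [E ::= E ^ G]
E^G^G => E^G^G^G   [E ::= E ^ G]
E^G^G^G => E^G^G^G^G   [E ::= E ^ G]
E^G^G^G^G => G^G^G^G^G   [E ::= G]
G^G^G^G^G => x^G^G^G^G   [G ::= x]
x^G^G^G^G => x^x^G^G^G   [G ::= x]
x^x^G^G^G => x^x^x^G^G   [G ::= x]
x^x^x^G^G => x^x^x^x^G   [G ::= x]
x^x^x^x^G => x^x^x^x^x   [G ::= x]

E => E^G => E^G^G => E^G^G^G => E^G^G^G^G => G^G^G^G^G => x^G^G^G^G => x^x^G^G^G => x^x^x^G^G => x^x^x^x^G => x^x^x^x^x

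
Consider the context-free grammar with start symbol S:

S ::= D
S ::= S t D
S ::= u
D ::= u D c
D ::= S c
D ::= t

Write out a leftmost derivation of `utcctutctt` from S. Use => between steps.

S => StD => StDtD => DtDtD => uDctDtD => uScctDtD => uDcctDtD => utcctDtD => utcctuDctD => utcctutctD => utcctutctt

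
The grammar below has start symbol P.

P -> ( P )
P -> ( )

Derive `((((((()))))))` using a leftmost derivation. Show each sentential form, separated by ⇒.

P⇒(P)⇒((P))⇒(((P)))⇒((((P))))⇒(((((P)))))⇒((((((P))))))⇒((((((()))))))

P ⇒ (P)   [P -> ( P )]
(P) ⇒ ((P))   [P -> ( P )]
((P)) ⇒ (((P)))   [P -> ( P )]
(((P))) ⇒ ((((P))))   [P -> ( P )]
((((P)))) ⇒ (((((P)))))   [P -> ( P )]
(((((P))))) ⇒ ((((((P))))))   [P -> ( P )]
((((((P)))))) ⇒ ((((((()))))))   [P -> ( )]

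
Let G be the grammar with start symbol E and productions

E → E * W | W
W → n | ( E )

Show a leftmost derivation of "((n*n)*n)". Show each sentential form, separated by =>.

E => W => (E) => (E*W) => (W*W) => ((E)*W) => ((E*W)*W) => ((W*W)*W) => ((n*W)*W) => ((n*n)*W) => ((n*n)*n)

E => W   [E → W]
W => (E)   [W → ( E )]
(E) => (E*W)   [E → E * W]
(E*W) => (W*W)   [E → W]
(W*W) => ((E)*W)   [W → ( E )]
((E)*W) => ((E*W)*W)   [E → E * W]
((E*W)*W) => ((W*W)*W)   [E → W]
((W*W)*W) => ((n*W)*W)   [W → n]
((n*W)*W) => ((n*n)*W)   [W → n]
((n*n)*W) => ((n*n)*n)   [W → n]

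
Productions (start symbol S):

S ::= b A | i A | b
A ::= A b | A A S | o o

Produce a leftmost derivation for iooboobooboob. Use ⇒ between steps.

S ⇒ iA   [S ::= i A]
iA ⇒ iAAS   [A ::= A A S]
iAAS ⇒ iAASAS   [A ::= A A S]
iAASAS ⇒ iAASASAS   [A ::= A A S]
iAASASAS ⇒ iAbASASAS   [A ::= A b]
iAbASASAS ⇒ ioobASASAS   [A ::= o o]
ioobASASAS ⇒ ioobooSASAS   [A ::= o o]
ioobooSASAS ⇒ iooboobASAS   [S ::= b]
iooboobASAS ⇒ iooboobooSAS   [A ::= o o]
iooboobooSAS ⇒ ioobooboobAS   [S ::= b]
ioobooboobAS ⇒ ioobooboobooS   [A ::= o o]
ioobooboobooS ⇒ iooboobooboob   [S ::= b]

S ⇒ iA ⇒ iAAS ⇒ iAASAS ⇒ iAASASAS ⇒ iAbASASAS ⇒ ioobASASAS ⇒ ioobooSASAS ⇒ iooboobASAS ⇒ iooboobooSAS ⇒ ioobooboobAS ⇒ ioobooboobooS ⇒ iooboobooboob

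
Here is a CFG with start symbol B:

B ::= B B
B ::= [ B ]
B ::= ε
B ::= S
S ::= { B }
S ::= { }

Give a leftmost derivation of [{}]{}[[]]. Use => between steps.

B=>BB=>[B]B=>[S]B=>[{}]B=>[{}]BB=>[{}]SB=>[{}]{B}B=>[{}]{}B=>[{}]{}[B]=>[{}]{}[[B]]=>[{}]{}[[]]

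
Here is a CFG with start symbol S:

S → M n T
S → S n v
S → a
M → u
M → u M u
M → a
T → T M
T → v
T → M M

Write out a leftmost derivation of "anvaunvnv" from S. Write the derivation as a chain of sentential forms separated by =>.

S => Snv   [S → S n v]
Snv => Snvnv   [S → S n v]
Snvnv => MnTnvnv   [S → M n T]
MnTnvnv => anTnvnv   [M → a]
anTnvnv => anTMnvnv   [T → T M]
anTMnvnv => anTMMnvnv   [T → T M]
anTMMnvnv => anvMMnvnv   [T → v]
anvMMnvnv => anvaMnvnv   [M → a]
anvaMnvnv => anvaunvnv   [M → u]

S => Snv => Snvnv => MnTnvnv => anTnvnv => anTMnvnv => anTMMnvnv => anvMMnvnv => anvaMnvnv => anvaunvnv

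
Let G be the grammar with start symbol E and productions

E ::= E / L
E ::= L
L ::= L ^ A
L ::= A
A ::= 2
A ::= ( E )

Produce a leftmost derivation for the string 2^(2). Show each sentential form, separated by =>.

E => L => L^A => A^A => 2^A => 2^(E) => 2^(L) => 2^(A) => 2^(2)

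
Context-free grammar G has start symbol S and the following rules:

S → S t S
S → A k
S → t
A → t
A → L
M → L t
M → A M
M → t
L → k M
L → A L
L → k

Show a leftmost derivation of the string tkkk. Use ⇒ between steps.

S ⇒ Ak   [S → A k]
Ak ⇒ Lk   [A → L]
Lk ⇒ ALk   [L → A L]
ALk ⇒ tLk   [A → t]
tLk ⇒ tALk   [L → A L]
tALk ⇒ tLLk   [A → L]
tLLk ⇒ tkLk   [L → k]
tkLk ⇒ tkkk   [L → k]

S⇒Ak⇒Lk⇒ALk⇒tLk⇒tALk⇒tLLk⇒tkLk⇒tkkk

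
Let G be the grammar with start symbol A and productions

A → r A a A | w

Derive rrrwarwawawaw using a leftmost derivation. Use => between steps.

A => rAaA   [A → r A a A]
rAaA => rrAaAaA   [A → r A a A]
rrAaAaA => rrrAaAaAaA   [A → r A a A]
rrrAaAaAaA => rrrwaAaAaA   [A → w]
rrrwaAaAaA => rrrwarAaAaAaA   [A → r A a A]
rrrwarAaAaAaA => rrrwarwaAaAaA   [A → w]
rrrwarwaAaAaA => rrrwarwawaAaA   [A → w]
rrrwarwawaAaA => rrrwarwawawaA   [A → w]
rrrwarwawawaA => rrrwarwawawaw   [A → w]

A=>rAaA=>rrAaAaA=>rrrAaAaAaA=>rrrwaAaAaA=>rrrwarAaAaAaA=>rrrwarwaAaAaA=>rrrwarwawaAaA=>rrrwarwawawaA=>rrrwarwawawaw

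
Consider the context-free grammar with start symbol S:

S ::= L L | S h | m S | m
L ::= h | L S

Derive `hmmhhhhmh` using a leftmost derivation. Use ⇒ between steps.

S ⇒ Sh ⇒ LLh ⇒ LSLh ⇒ LSSLh ⇒ hSSLh ⇒ hmSSLh ⇒ hmmSLh ⇒ hmmShLh ⇒ hmmLLhLh ⇒ hmmhLhLh ⇒ hmmhhhLh ⇒ hmmhhhLSh ⇒ hmmhhhhSh ⇒ hmmhhhhmh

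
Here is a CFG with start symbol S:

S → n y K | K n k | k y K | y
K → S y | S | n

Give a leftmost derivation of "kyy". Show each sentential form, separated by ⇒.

S⇒kyK⇒kyS⇒kyy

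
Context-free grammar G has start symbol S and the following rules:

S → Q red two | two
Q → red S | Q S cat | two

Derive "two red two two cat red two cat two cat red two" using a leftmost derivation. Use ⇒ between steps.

S ⇒ Q red two ⇒ Q S cat red two ⇒ Q S cat S cat red two ⇒ two S cat S cat red two ⇒ two Q red two cat S cat red two ⇒ two Q S cat red two cat S cat red two ⇒ two red S S cat red two cat S cat red two ⇒ two red two S cat red two cat S cat red two ⇒ two red two two cat red two cat S cat red two ⇒ two red two two cat red two cat two cat red two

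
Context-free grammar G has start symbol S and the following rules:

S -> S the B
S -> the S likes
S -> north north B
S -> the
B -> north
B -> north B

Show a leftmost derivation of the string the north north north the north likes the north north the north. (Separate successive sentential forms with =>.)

S => S the B   [S -> S the B]
S the B => S the B the B   [S -> S the B]
S the B the B => the S likes the B the B   [S -> the S likes]
the S likes the B the B => the S the B likes the B the B   [S -> S the B]
the S the B likes the B the B => the north north B the B likes the B the B   [S -> north north B]
the north north B the B likes the B the B => the north north north the B likes the B the B   [B -> north]
the north north north the B likes the B the B => the north north north the north likes the B the B   [B -> north]
the north north north the north likes the B the B => the north north north the north likes the north B the B   [B -> north B]
the north north north the north likes the north B the B => the north north north the north likes the north north the B   [B -> north]
the north north north the north likes the north north the B => the north north north the north likes the north north the north   [B -> north]

S => S the B => S the B the B => the S likes the B the B => the S the B likes the B the B => the north north B the B likes the B the B => the north north north the B likes the B the B => the north north north the north likes the B the B => the north north north the north likes the north B the B => the north north north the north likes the north north the B => the north north north the north likes the north north the north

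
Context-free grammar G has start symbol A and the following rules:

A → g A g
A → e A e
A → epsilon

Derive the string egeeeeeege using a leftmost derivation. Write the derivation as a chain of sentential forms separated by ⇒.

A ⇒ eAe   [A → e A e]
eAe ⇒ egAge   [A → g A g]
egAge ⇒ egeAege   [A → e A e]
egeAege ⇒ egeeAeege   [A → e A e]
egeeAeege ⇒ egeeeAeeege   [A → e A e]
egeeeAeeege ⇒ egeeeeeege   [A → epsilon]

A ⇒ eAe ⇒ egAge ⇒ egeAege ⇒ egeeAeege ⇒ egeeeAeeege ⇒ egeeeeeege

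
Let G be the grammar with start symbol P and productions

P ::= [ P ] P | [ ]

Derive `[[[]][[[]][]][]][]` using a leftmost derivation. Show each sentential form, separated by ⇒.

P ⇒ [P]P ⇒ [[P]P]P ⇒ [[[]]P]P ⇒ [[[]][P]P]P ⇒ [[[]][[P]P]P]P ⇒ [[[]][[[]]P]P]P ⇒ [[[]][[[]][]]P]P ⇒ [[[]][[[]][]][]]P ⇒ [[[]][[[]][]][]][]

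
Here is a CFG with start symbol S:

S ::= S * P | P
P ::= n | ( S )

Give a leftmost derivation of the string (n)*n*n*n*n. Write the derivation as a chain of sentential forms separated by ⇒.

S⇒S*P⇒S*P*P⇒S*P*P*P⇒S*P*P*P*P⇒P*P*P*P*P⇒(S)*P*P*P*P⇒(P)*P*P*P*P⇒(n)*P*P*P*P⇒(n)*n*P*P*P⇒(n)*n*n*P*P⇒(n)*n*n*n*P⇒(n)*n*n*n*n

S ⇒ S*P   [S ::= S * P]
S*P ⇒ S*P*P   [S ::= S * P]
S*P*P ⇒ S*P*P*P   [S ::= S * P]
S*P*P*P ⇒ S*P*P*P*P   [S ::= S * P]
S*P*P*P*P ⇒ P*P*P*P*P   [S ::= P]
P*P*P*P*P ⇒ (S)*P*P*P*P   [P ::= ( S )]
(S)*P*P*P*P ⇒ (P)*P*P*P*P   [S ::= P]
(P)*P*P*P*P ⇒ (n)*P*P*P*P   [P ::= n]
(n)*P*P*P*P ⇒ (n)*n*P*P*P   [P ::= n]
(n)*n*P*P*P ⇒ (n)*n*n*P*P   [P ::= n]
(n)*n*n*P*P ⇒ (n)*n*n*n*P   [P ::= n]
(n)*n*n*n*P ⇒ (n)*n*n*n*n   [P ::= n]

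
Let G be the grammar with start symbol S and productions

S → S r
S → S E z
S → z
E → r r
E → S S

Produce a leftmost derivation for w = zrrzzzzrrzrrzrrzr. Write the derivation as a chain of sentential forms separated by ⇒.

S⇒Sr⇒SEzr⇒SEzEzr⇒SEzEzEzr⇒SEzEzEzEzr⇒SEzEzEzEzEzr⇒zEzEzEzEzEzr⇒zrrzEzEzEzEzr⇒zrrzSSzEzEzEzr⇒zrrzzSzEzEzEzr⇒zrrzzzzEzEzEzr⇒zrrzzzzrrzEzEzr⇒zrrzzzzrrzrrzEzr⇒zrrzzzzrrzrrzrrzr

S ⇒ Sr   [S → S r]
Sr ⇒ SEzr   [S → S E z]
SEzr ⇒ SEzEzr   [S → S E z]
SEzEzr ⇒ SEzEzEzr   [S → S E z]
SEzEzEzr ⇒ SEzEzEzEzr   [S → S E z]
SEzEzEzEzr ⇒ SEzEzEzEzEzr   [S → S E z]
SEzEzEzEzEzr ⇒ zEzEzEzEzEzr   [S → z]
zEzEzEzEzEzr ⇒ zrrzEzEzEzEzr   [E → r r]
zrrzEzEzEzEzr ⇒ zrrzSSzEzEzEzr   [E → S S]
zrrzSSzEzEzEzr ⇒ zrrzzSzEzEzEzr   [S → z]
zrrzzSzEzEzEzr ⇒ zrrzzzzEzEzEzr   [S → z]
zrrzzzzEzEzEzr ⇒ zrrzzzzrrzEzEzr   [E → r r]
zrrzzzzrrzEzEzr ⇒ zrrzzzzrrzrrzEzr   [E → r r]
zrrzzzzrrzrrzEzr ⇒ zrrzzzzrrzrrzrrzr   [E → r r]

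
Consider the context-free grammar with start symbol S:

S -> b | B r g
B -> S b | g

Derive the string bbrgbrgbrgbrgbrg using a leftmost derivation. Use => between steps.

S => Brg => Sbrg => Brgbrg => Sbrgbrg => Brgbrgbrg => Sbrgbrgbrg => Brgbrgbrgbrg => Sbrgbrgbrgbrg => Brgbrgbrgbrgbrg => Sbrgbrgbrgbrgbrg => bbrgbrgbrgbrgbrg

S => Brg   [S -> B r g]
Brg => Sbrg   [B -> S b]
Sbrg => Brgbrg   [S -> B r g]
Brgbrg => Sbrgbrg   [B -> S b]
Sbrgbrg => Brgbrgbrg   [S -> B r g]
Brgbrgbrg => Sbrgbrgbrg   [B -> S b]
Sbrgbrgbrg => Brgbrgbrgbrg   [S -> B r g]
Brgbrgbrgbrg => Sbrgbrgbrgbrg   [B -> S b]
Sbrgbrgbrgbrg => Brgbrgbrgbrgbrg   [S -> B r g]
Brgbrgbrgbrgbrg => Sbrgbrgbrgbrgbrg   [B -> S b]
Sbrgbrgbrgbrgbrg => bbrgbrgbrgbrgbrg   [S -> b]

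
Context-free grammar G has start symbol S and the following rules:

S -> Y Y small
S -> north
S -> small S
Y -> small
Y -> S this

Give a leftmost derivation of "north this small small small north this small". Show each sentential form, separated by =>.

S => Y Y small => S this Y small => north this Y small => north this S this small => north this small S this small => north this small small S this small => north this small small small S this small => north this small small small north this small

S => Y Y small   [S -> Y Y small]
Y Y small => S this Y small   [Y -> S this]
S this Y small => north this Y small   [S -> north]
north this Y small => north this S this small   [Y -> S this]
north this S this small => north this small S this small   [S -> small S]
north this small S this small => north this small small S this small   [S -> small S]
north this small small S this small => north this small small small S this small   [S -> small S]
north this small small small S this small => north this small small small north this small   [S -> north]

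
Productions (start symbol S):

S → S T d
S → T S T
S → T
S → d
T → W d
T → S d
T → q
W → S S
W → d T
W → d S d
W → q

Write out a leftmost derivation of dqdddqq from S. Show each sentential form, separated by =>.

S => TST   [S → T S T]
TST => SdST   [T → S d]
SdST => STddST   [S → S T d]
STddST => dTddST   [S → d]
dTddST => dWdddST   [T → W d]
dWdddST => dqdddST   [W → q]
dqdddST => dqdddTT   [S → T]
dqdddTT => dqdddqT   [T → q]
dqdddqT => dqdddqq   [T → q]

S=>TST=>SdST=>STddST=>dTddST=>dWdddST=>dqdddST=>dqdddTT=>dqdddqT=>dqdddqq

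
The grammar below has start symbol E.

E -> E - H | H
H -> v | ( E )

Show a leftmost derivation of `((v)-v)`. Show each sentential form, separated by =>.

E=>H=>(E)=>(E-H)=>(H-H)=>((E)-H)=>((H)-H)=>((v)-H)=>((v)-v)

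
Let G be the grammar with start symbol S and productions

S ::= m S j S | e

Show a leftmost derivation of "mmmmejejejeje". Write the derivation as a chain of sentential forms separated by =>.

S => mSjS   [S ::= m S j S]
mSjS => mmSjSjS   [S ::= m S j S]
mmSjSjS => mmmSjSjSjS   [S ::= m S j S]
mmmSjSjSjS => mmmmSjSjSjSjS   [S ::= m S j S]
mmmmSjSjSjSjS => mmmmejSjSjSjS   [S ::= e]
mmmmejSjSjSjS => mmmmejejSjSjS   [S ::= e]
mmmmejejSjSjS => mmmmejejejSjS   [S ::= e]
mmmmejejejSjS => mmmmejejejejS   [S ::= e]
mmmmejejejejS => mmmmejejejeje   [S ::= e]

S => mSjS => mmSjSjS => mmmSjSjSjS => mmmmSjSjSjSjS => mmmmejSjSjSjS => mmmmejejSjSjS => mmmmejejejSjS => mmmmejejejejS => mmmmejejejeje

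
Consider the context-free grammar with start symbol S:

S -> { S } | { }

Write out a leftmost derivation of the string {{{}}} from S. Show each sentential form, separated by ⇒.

S ⇒ {S}   [S -> { S }]
{S} ⇒ {{S}}   [S -> { S }]
{{S}} ⇒ {{{}}}   [S -> { }]

S ⇒ {S} ⇒ {{S}} ⇒ {{{}}}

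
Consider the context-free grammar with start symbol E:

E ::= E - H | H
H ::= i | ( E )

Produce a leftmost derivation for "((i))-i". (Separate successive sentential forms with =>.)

E=>E-H=>H-H=>(E)-H=>(H)-H=>((E))-H=>((H))-H=>((i))-H=>((i))-i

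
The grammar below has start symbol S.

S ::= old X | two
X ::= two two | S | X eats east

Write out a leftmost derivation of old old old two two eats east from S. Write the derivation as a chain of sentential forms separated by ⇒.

S ⇒ old X   [S ::= old X]
old X ⇒ old S   [X ::= S]
old S ⇒ old old X   [S ::= old X]
old old X ⇒ old old X eats east   [X ::= X eats east]
old old X eats east ⇒ old old S eats east   [X ::= S]
old old S eats east ⇒ old old old X eats east   [S ::= old X]
old old old X eats east ⇒ old old old two two eats east   [X ::= two two]

S ⇒ old X ⇒ old S ⇒ old old X ⇒ old old X eats east ⇒ old old S eats east ⇒ old old old X eats east ⇒ old old old two two eats east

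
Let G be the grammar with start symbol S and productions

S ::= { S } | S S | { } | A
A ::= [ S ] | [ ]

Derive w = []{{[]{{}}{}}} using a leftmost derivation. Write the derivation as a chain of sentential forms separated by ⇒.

S ⇒ SS ⇒ AS ⇒ []S ⇒ []{S} ⇒ []{{S}} ⇒ []{{SS}} ⇒ []{{AS}} ⇒ []{{[]S}} ⇒ []{{[]SS}} ⇒ []{{[]{S}S}} ⇒ []{{[]{{}}S}} ⇒ []{{[]{{}}{}}}

S ⇒ SS   [S ::= S S]
SS ⇒ AS   [S ::= A]
AS ⇒ []S   [A ::= [ ]]
[]S ⇒ []{S}   [S ::= { S }]
[]{S} ⇒ []{{S}}   [S ::= { S }]
[]{{S}} ⇒ []{{SS}}   [S ::= S S]
[]{{SS}} ⇒ []{{AS}}   [S ::= A]
[]{{AS}} ⇒ []{{[]S}}   [A ::= [ ]]
[]{{[]S}} ⇒ []{{[]SS}}   [S ::= S S]
[]{{[]SS}} ⇒ []{{[]{S}S}}   [S ::= { S }]
[]{{[]{S}S}} ⇒ []{{[]{{}}S}}   [S ::= { }]
[]{{[]{{}}S}} ⇒ []{{[]{{}}{}}}   [S ::= { }]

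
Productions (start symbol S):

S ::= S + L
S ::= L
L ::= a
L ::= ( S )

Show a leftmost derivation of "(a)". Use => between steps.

S => L   [S ::= L]
L => (S)   [L ::= ( S )]
(S) => (L)   [S ::= L]
(L) => (a)   [L ::= a]

S => L => (S) => (L) => (a)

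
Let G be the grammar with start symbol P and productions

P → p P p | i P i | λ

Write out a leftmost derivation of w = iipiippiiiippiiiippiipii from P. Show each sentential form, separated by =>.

P => iPi   [P → i P i]
iPi => iiPii   [P → i P i]
iiPii => iipPpii   [P → p P p]
iipPpii => iipiPipii   [P → i P i]
iipiPipii => iipiiPiipii   [P → i P i]
iipiiPiipii => iipiipPpiipii   [P → p P p]
iipiipPpiipii => iipiippPppiipii   [P → p P p]
iipiippPppiipii => iipiippiPippiipii   [P → i P i]
iipiippiPippiipii => iipiippiiPiippiipii   [P → i P i]
iipiippiiPiippiipii => iipiippiiiPiiippiipii   [P → i P i]
iipiippiiiPiiippiipii => iipiippiiiiPiiiippiipii   [P → i P i]
iipiippiiiiPiiiippiipii => iipiippiiiipPpiiiippiipii   [P → p P p]
iipiippiiiipPpiiiippiipii => iipiippiiiippiiiippiipii   [P → λ]

P => iPi => iiPii => iipPpii => iipiPipii => iipiiPiipii => iipiipPpiipii => iipiippPppiipii => iipiippiPippiipii => iipiippiiPiippiipii => iipiippiiiPiiippiipii => iipiippiiiiPiiiippiipii => iipiippiiiipPpiiiippiipii => iipiippiiiippiiiippiipii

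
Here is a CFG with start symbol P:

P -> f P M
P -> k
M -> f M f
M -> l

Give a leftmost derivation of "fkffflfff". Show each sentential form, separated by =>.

P => fPM => fkM => fkfMf => fkffMff => fkfffMfff => fkffflfff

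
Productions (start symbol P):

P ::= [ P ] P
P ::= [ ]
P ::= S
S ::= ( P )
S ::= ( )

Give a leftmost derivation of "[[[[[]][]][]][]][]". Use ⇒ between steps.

P ⇒ [P]P   [P ::= [ P ] P]
[P]P ⇒ [[P]P]P   [P ::= [ P ] P]
[[P]P]P ⇒ [[[P]P]P]P   [P ::= [ P ] P]
[[[P]P]P]P ⇒ [[[[P]P]P]P]P   [P ::= [ P ] P]
[[[[P]P]P]P]P ⇒ [[[[[]]P]P]P]P   [P ::= [ ]]
[[[[[]]P]P]P]P ⇒ [[[[[]][]]P]P]P   [P ::= [ ]]
[[[[[]][]]P]P]P ⇒ [[[[[]][]][]]P]P   [P ::= [ ]]
[[[[[]][]][]]P]P ⇒ [[[[[]][]][]][]]P   [P ::= [ ]]
[[[[[]][]][]][]]P ⇒ [[[[[]][]][]][]][]   [P ::= [ ]]

P⇒[P]P⇒[[P]P]P⇒[[[P]P]P]P⇒[[[[P]P]P]P]P⇒[[[[[]]P]P]P]P⇒[[[[[]][]]P]P]P⇒[[[[[]][]][]]P]P⇒[[[[[]][]][]][]]P⇒[[[[[]][]][]][]][]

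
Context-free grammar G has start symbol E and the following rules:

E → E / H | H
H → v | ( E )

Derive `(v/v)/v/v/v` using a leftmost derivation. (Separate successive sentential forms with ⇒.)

E ⇒ E/H   [E → E / H]
E/H ⇒ E/H/H   [E → E / H]
E/H/H ⇒ E/H/H/H   [E → E / H]
E/H/H/H ⇒ H/H/H/H   [E → H]
H/H/H/H ⇒ (E)/H/H/H   [H → ( E )]
(E)/H/H/H ⇒ (E/H)/H/H/H   [E → E / H]
(E/H)/H/H/H ⇒ (H/H)/H/H/H   [E → H]
(H/H)/H/H/H ⇒ (v/H)/H/H/H   [H → v]
(v/H)/H/H/H ⇒ (v/v)/H/H/H   [H → v]
(v/v)/H/H/H ⇒ (v/v)/v/H/H   [H → v]
(v/v)/v/H/H ⇒ (v/v)/v/v/H   [H → v]
(v/v)/v/v/H ⇒ (v/v)/v/v/v   [H → v]

E ⇒ E/H ⇒ E/H/H ⇒ E/H/H/H ⇒ H/H/H/H ⇒ (E)/H/H/H ⇒ (E/H)/H/H/H ⇒ (H/H)/H/H/H ⇒ (v/H)/H/H/H ⇒ (v/v)/H/H/H ⇒ (v/v)/v/H/H ⇒ (v/v)/v/v/H ⇒ (v/v)/v/v/v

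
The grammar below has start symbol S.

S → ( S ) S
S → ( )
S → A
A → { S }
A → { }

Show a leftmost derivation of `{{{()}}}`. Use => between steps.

S=>A=>{S}=>{A}=>{{S}}=>{{A}}=>{{{S}}}=>{{{()}}}

S => A   [S → A]
A => {S}   [A → { S }]
{S} => {A}   [S → A]
{A} => {{S}}   [A → { S }]
{{S}} => {{A}}   [S → A]
{{A}} => {{{S}}}   [A → { S }]
{{{S}}} => {{{()}}}   [S → ( )]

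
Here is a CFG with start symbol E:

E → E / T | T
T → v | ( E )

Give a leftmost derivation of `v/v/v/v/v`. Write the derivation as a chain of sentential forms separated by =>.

E => E/T   [E → E / T]
E/T => E/T/T   [E → E / T]
E/T/T => E/T/T/T   [E → E / T]
E/T/T/T => E/T/T/T/T   [E → E / T]
E/T/T/T/T => T/T/T/T/T   [E → T]
T/T/T/T/T => v/T/T/T/T   [T → v]
v/T/T/T/T => v/v/T/T/T   [T → v]
v/v/T/T/T => v/v/v/T/T   [T → v]
v/v/v/T/T => v/v/v/v/T   [T → v]
v/v/v/v/T => v/v/v/v/v   [T → v]

E=>E/T=>E/T/T=>E/T/T/T=>E/T/T/T/T=>T/T/T/T/T=>v/T/T/T/T=>v/v/T/T/T=>v/v/v/T/T=>v/v/v/v/T=>v/v/v/v/v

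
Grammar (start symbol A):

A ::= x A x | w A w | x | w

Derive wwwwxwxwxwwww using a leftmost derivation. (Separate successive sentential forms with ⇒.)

A ⇒ wAw ⇒ wwAww ⇒ wwwAwww ⇒ wwwwAwwww ⇒ wwwwxAxwwww ⇒ wwwwxwAwxwwww ⇒ wwwwxwxwxwwww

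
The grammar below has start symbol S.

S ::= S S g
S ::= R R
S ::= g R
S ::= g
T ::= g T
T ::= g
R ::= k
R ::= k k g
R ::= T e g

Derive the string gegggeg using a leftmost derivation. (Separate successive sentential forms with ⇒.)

S ⇒ RR ⇒ TegR ⇒ gegR ⇒ gegTeg ⇒ geggTeg ⇒ gegggeg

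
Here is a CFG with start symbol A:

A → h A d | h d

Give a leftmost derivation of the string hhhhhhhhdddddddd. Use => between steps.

A => hAd => hhAdd => hhhAddd => hhhhAdddd => hhhhhAddddd => hhhhhhAdddddd => hhhhhhhAddddddd => hhhhhhhhdddddddd

A => hAd   [A → h A d]
hAd => hhAdd   [A → h A d]
hhAdd => hhhAddd   [A → h A d]
hhhAddd => hhhhAdddd   [A → h A d]
hhhhAdddd => hhhhhAddddd   [A → h A d]
hhhhhAddddd => hhhhhhAdddddd   [A → h A d]
hhhhhhAdddddd => hhhhhhhAddddddd   [A → h A d]
hhhhhhhAddddddd => hhhhhhhhdddddddd   [A → h d]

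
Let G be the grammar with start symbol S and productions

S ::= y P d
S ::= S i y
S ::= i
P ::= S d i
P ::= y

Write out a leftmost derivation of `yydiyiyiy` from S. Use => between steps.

S => Siy   [S ::= S i y]
Siy => Siyiy   [S ::= S i y]
Siyiy => Siyiyiy   [S ::= S i y]
Siyiyiy => yPdiyiyiy   [S ::= y P d]
yPdiyiyiy => yydiyiyiy   [P ::= y]

S => Siy => Siyiy => Siyiyiy => yPdiyiyiy => yydiyiyiy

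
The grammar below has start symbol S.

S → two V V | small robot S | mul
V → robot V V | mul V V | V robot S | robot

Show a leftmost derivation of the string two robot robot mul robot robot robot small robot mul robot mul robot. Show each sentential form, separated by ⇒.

S ⇒ two V V   [S → two V V]
two V V ⇒ two V robot S V   [V → V robot S]
two V robot S V ⇒ two V robot S robot S V   [V → V robot S]
two V robot S robot S V ⇒ two robot V V robot S robot S V   [V → robot V V]
two robot V V robot S robot S V ⇒ two robot robot V robot S robot S V   [V → robot]
two robot robot V robot S robot S V ⇒ two robot robot mul V V robot S robot S V   [V → mul V V]
two robot robot mul V V robot S robot S V ⇒ two robot robot mul robot V robot S robot S V   [V → robot]
two robot robot mul robot V robot S robot S V ⇒ two robot robot mul robot robot robot S robot S V   [V → robot]
two robot robot mul robot robot robot S robot S V ⇒ two robot robot mul robot robot robot small robot S robot S V   [S → small robot S]
two robot robot mul robot robot robot small robot S robot S V ⇒ two robot robot mul robot robot robot small robot mul robot S V   [S → mul]
two robot robot mul robot robot robot small robot mul robot S V ⇒ two robot robot mul robot robot robot small robot mul robot mul V   [S → mul]
two robot robot mul robot robot robot small robot mul robot mul V ⇒ two robot robot mul robot robot robot small robot mul robot mul robot   [V → robot]

S ⇒ two V V ⇒ two V robot S V ⇒ two V robot S robot S V ⇒ two robot V V robot S robot S V ⇒ two robot robot V robot S robot S V ⇒ two robot robot mul V V robot S robot S V ⇒ two robot robot mul robot V robot S robot S V ⇒ two robot robot mul robot robot robot S robot S V ⇒ two robot robot mul robot robot robot small robot S robot S V ⇒ two robot robot mul robot robot robot small robot mul robot S V ⇒ two robot robot mul robot robot robot small robot mul robot mul V ⇒ two robot robot mul robot robot robot small robot mul robot mul robot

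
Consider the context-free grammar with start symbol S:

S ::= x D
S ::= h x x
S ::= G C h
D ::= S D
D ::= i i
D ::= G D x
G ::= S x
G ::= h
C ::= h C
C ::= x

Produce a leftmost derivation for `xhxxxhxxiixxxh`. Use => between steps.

S => GCh => SxCh => xDxCh => xGDxxCh => xSxDxxCh => xhxxxDxxCh => xhxxxSDxxCh => xhxxxhxxDxxCh => xhxxxhxxiixxCh => xhxxxhxxiixxxh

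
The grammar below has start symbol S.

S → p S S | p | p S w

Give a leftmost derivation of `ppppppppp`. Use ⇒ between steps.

S ⇒ pSS ⇒ ppS ⇒ pppSS ⇒ ppppSSS ⇒ pppppSSSS ⇒ ppppppSSS ⇒ pppppppSS ⇒ ppppppppS ⇒ ppppppppp

S ⇒ pSS   [S → p S S]
pSS ⇒ ppS   [S → p]
ppS ⇒ pppSS   [S → p S S]
pppSS ⇒ ppppSSS   [S → p S S]
ppppSSS ⇒ pppppSSSS   [S → p S S]
pppppSSSS ⇒ ppppppSSS   [S → p]
ppppppSSS ⇒ pppppppSS   [S → p]
pppppppSS ⇒ ppppppppS   [S → p]
ppppppppS ⇒ ppppppppp   [S → p]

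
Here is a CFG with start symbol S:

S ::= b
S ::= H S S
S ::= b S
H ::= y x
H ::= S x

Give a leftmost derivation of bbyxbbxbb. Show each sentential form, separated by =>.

S => bS   [S ::= b S]
bS => bHSS   [S ::= H S S]
bHSS => bSxSS   [H ::= S x]
bSxSS => bbSxSS   [S ::= b S]
bbSxSS => bbHSSxSS   [S ::= H S S]
bbHSSxSS => bbyxSSxSS   [H ::= y x]
bbyxSSxSS => bbyxbSxSS   [S ::= b]
bbyxbSxSS => bbyxbbxSS   [S ::= b]
bbyxbbxSS => bbyxbbxbS   [S ::= b]
bbyxbbxbS => bbyxbbxbb   [S ::= b]

S => bS => bHSS => bSxSS => bbSxSS => bbHSSxSS => bbyxSSxSS => bbyxbSxSS => bbyxbbxSS => bbyxbbxbS => bbyxbbxbb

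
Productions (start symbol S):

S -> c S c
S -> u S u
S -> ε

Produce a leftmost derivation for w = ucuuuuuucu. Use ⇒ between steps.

S⇒uSu⇒ucScu⇒ucuSucu⇒ucuuSuucu⇒ucuuuSuuucu⇒ucuuuuuucu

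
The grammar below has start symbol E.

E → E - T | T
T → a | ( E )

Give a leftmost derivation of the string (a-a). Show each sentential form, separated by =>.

E=>T=>(E)=>(E-T)=>(T-T)=>(a-T)=>(a-a)

E => T   [E → T]
T => (E)   [T → ( E )]
(E) => (E-T)   [E → E - T]
(E-T) => (T-T)   [E → T]
(T-T) => (a-T)   [T → a]
(a-T) => (a-a)   [T → a]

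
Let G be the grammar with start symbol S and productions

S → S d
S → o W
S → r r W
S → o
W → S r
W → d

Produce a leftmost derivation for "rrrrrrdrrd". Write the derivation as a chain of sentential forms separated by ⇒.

S ⇒ Sd   [S → S d]
Sd ⇒ rrWd   [S → r r W]
rrWd ⇒ rrSrd   [W → S r]
rrSrd ⇒ rrrrWrd   [S → r r W]
rrrrWrd ⇒ rrrrSrrd   [W → S r]
rrrrSrrd ⇒ rrrrrrWrrd   [S → r r W]
rrrrrrWrrd ⇒ rrrrrrdrrd   [W → d]

S⇒Sd⇒rrWd⇒rrSrd⇒rrrrWrd⇒rrrrSrrd⇒rrrrrrWrrd⇒rrrrrrdrrd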